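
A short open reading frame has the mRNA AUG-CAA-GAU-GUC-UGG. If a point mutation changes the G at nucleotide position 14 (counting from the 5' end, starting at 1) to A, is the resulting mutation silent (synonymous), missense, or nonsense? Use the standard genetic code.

nonsense

Position 14 falls in codon 5: UGG → Trp.
After the substitution the codon is UAG → Stop.
The new codon is a stop codon, so this is a nonsense mutation.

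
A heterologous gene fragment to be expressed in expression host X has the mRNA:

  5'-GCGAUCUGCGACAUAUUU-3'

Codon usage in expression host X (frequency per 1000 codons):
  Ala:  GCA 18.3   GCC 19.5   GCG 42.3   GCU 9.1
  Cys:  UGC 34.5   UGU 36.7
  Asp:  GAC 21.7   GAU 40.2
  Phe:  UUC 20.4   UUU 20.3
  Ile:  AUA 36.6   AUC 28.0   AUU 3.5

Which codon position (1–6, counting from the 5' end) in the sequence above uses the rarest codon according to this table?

Codon 1 GCG (Ala): 42.3 per 1000.
Codon 2 AUC (Ile): 28.0 per 1000.
Codon 3 UGC (Cys): 34.5 per 1000.
Codon 4 GAC (Asp): 21.7 per 1000.
Codon 5 AUA (Ile): 36.6 per 1000.
Codon 6 UUU (Phe): 20.3 per 1000.
Lowest frequency is 20.3 at codon 6.

6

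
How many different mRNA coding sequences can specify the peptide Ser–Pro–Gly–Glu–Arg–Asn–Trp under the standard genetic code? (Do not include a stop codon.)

2304

Ser: 6 codons.
Pro: 4 codons.
Gly: 4 codons.
Glu: 2 codons.
Arg: 6 codons.
Asn: 2 codons.
Trp: 1 codon.
6 × 4 × 4 × 2 × 6 × 2 × 1 = 2304.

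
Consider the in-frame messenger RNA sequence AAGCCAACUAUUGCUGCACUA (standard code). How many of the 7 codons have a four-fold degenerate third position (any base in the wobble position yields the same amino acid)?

5

Codon 1 AAG (Lys): third position 2-fold.
Codon 2 CCA (Pro): third position 4-fold.
Codon 3 ACU (Thr): third position 4-fold.
Codon 4 AUU (Ile): third position 3-fold.
Codon 5 GCU (Ala): third position 4-fold.
Codon 6 GCA (Ala): third position 4-fold.
Codon 7 CUA (Leu): third position 4-fold.
Four-fold degenerate third positions: 5.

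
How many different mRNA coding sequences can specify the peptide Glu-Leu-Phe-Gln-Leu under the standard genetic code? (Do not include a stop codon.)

288

Glu: 2 codons.
Leu: 6 codons.
Phe: 2 codons.
Gln: 2 codons.
Leu: 6 codons.
2 × 6 × 2 × 2 × 6 = 288.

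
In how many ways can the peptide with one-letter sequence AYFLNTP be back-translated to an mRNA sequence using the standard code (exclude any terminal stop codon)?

Ala: 4 codons.
Tyr: 2 codons.
Phe: 2 codons.
Leu: 6 codons.
Asn: 2 codons.
Thr: 4 codons.
Pro: 4 codons.
4 × 2 × 2 × 6 × 2 × 4 × 4 = 3072.

3072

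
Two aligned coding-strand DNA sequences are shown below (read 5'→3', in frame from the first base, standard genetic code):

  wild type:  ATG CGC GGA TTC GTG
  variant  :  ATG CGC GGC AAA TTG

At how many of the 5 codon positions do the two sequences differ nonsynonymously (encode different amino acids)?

2

Codon 1: ATG Met / ATG Met — identical.
Codon 2: CGC Arg / CGC Arg — identical.
Codon 3: GGA Gly / GGC Gly — synonymous.
Codon 4: TTC Phe / AAA Lys — nonsynonymous.
Codon 5: GTG Val / TTG Leu — nonsynonymous.
Nonsynonymous differences: 2.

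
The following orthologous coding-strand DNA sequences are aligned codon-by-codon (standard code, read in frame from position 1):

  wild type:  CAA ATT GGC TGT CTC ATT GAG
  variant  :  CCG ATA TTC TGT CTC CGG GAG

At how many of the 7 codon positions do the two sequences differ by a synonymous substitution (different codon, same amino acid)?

Codon 1: CAA Gln / CCG Pro — nonsynonymous.
Codon 2: ATT Ile / ATA Ile — synonymous.
Codon 3: GGC Gly / TTC Phe — nonsynonymous.
Codon 4: TGT Cys / TGT Cys — identical.
Codon 5: CTC Leu / CTC Leu — identical.
Codon 6: ATT Ile / CGG Arg — nonsynonymous.
Codon 7: GAG Glu / GAG Glu — identical.
Synonymous differences: 1.

1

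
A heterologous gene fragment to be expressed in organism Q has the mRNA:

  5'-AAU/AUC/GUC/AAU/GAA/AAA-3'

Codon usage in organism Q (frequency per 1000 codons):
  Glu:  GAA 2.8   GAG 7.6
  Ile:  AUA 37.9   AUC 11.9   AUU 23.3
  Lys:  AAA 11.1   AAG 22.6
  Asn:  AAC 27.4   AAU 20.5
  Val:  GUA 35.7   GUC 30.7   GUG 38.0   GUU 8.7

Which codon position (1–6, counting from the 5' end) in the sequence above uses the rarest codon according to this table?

5

Codon 1 AAU (Asn): 20.5 per 1000.
Codon 2 AUC (Ile): 11.9 per 1000.
Codon 3 GUC (Val): 30.7 per 1000.
Codon 4 AAU (Asn): 20.5 per 1000.
Codon 5 GAA (Glu): 2.8 per 1000.
Codon 6 AAA (Lys): 11.1 per 1000.
Lowest frequency is 2.8 at codon 5.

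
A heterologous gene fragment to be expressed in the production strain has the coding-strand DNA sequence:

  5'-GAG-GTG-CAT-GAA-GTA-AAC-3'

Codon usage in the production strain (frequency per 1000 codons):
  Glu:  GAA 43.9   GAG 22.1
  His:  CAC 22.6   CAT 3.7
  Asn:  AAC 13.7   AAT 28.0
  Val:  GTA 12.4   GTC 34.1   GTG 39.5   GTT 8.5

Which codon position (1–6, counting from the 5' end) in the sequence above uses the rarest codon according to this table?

3

Codon 1 GAG (Glu): 22.1 per 1000.
Codon 2 GTG (Val): 39.5 per 1000.
Codon 3 CAT (His): 3.7 per 1000.
Codon 4 GAA (Glu): 43.9 per 1000.
Codon 5 GTA (Val): 12.4 per 1000.
Codon 6 AAC (Asn): 13.7 per 1000.
Lowest frequency is 3.7 at codon 3.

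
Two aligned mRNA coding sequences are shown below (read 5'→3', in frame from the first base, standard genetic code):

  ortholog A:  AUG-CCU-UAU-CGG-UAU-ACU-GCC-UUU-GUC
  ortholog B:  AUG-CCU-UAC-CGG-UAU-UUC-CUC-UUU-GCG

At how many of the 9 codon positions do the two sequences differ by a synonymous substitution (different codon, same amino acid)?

Codon 1: AUG Met / AUG Met — identical.
Codon 2: CCU Pro / CCU Pro — identical.
Codon 3: UAU Tyr / UAC Tyr — synonymous.
Codon 4: CGG Arg / CGG Arg — identical.
Codon 5: UAU Tyr / UAU Tyr — identical.
Codon 6: ACU Thr / UUC Phe — nonsynonymous.
Codon 7: GCC Ala / CUC Leu — nonsynonymous.
Codon 8: UUU Phe / UUU Phe — identical.
Codon 9: GUC Val / GCG Ala — nonsynonymous.
Synonymous differences: 1.

1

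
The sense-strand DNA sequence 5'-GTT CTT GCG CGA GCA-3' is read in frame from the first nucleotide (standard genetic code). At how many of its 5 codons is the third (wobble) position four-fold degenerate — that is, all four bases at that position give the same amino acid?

5

Codon 1 GTT (Val): third position 4-fold.
Codon 2 CTT (Leu): third position 4-fold.
Codon 3 GCG (Ala): third position 4-fold.
Codon 4 CGA (Arg): third position 4-fold.
Codon 5 GCA (Ala): third position 4-fold.
Four-fold degenerate third positions: 5.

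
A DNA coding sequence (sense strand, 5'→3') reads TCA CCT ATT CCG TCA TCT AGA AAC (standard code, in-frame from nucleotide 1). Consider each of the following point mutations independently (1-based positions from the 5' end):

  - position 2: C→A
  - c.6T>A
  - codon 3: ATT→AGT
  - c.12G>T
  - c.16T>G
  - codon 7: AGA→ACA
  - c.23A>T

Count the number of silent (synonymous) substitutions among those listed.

2

Codon 1: TCA (Ser) → TAA (Stop) — nonsense.
Codon 2: CCT (Pro) → CCA (Pro) — synonymous.
Codon 3: ATT (Ile) → AGT (Ser) — missense.
Codon 4: CCG (Pro) → CCT (Pro) — synonymous.
Codon 6: TCT (Ser) → GCT (Ala) — missense.
Codon 7: AGA (Arg) → ACA (Thr) — missense.
Codon 8: AAC (Asn) → ATC (Ile) — missense.
Synonymous: 2 of 7.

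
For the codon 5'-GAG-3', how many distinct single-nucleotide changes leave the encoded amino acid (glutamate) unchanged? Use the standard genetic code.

Position 1: none → 0 synonymous.
Position 2: none → 0 synonymous.
Position 3: GAA → 1 synonymous.
Total: 0 + 0 + 1 = 1.

1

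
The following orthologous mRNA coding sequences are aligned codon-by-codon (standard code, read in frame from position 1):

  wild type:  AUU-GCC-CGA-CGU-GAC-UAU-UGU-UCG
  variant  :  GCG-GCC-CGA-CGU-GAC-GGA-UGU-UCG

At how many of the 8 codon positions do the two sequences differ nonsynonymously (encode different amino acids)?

Codon 1: AUU Ile / GCG Ala — nonsynonymous.
Codon 2: GCC Ala / GCC Ala — identical.
Codon 3: CGA Arg / CGA Arg — identical.
Codon 4: CGU Arg / CGU Arg — identical.
Codon 5: GAC Asp / GAC Asp — identical.
Codon 6: UAU Tyr / GGA Gly — nonsynonymous.
Codon 7: UGU Cys / UGU Cys — identical.
Codon 8: UCG Ser / UCG Ser — identical.
Nonsynonymous differences: 2.

2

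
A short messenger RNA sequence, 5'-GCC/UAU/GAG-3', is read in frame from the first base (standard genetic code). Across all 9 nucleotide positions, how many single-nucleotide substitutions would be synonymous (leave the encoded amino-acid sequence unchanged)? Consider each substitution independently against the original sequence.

5

Codon 1 (GCC, Ala): 3 synonymous substitutions.
Codon 2 (UAU, Tyr): 1 synonymous substitution.
Codon 3 (GAG, Glu): 1 synonymous substitution.
Total: 3 + 1 + 1 = 5.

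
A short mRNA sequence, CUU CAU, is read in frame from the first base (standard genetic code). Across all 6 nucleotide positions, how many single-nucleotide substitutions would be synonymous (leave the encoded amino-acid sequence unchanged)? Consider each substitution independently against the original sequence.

Codon 1 (CUU, Leu): 3 synonymous substitutions.
Codon 2 (CAU, His): 1 synonymous substitution.
Total: 3 + 1 = 4.

4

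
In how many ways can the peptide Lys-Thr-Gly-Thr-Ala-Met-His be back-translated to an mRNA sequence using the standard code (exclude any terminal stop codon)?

1024

Lys: 2 codons.
Thr: 4 codons.
Gly: 4 codons.
Thr: 4 codons.
Ala: 4 codons.
Met: 1 codon.
His: 2 codons.
2 × 4 × 4 × 4 × 4 × 1 × 2 = 1024.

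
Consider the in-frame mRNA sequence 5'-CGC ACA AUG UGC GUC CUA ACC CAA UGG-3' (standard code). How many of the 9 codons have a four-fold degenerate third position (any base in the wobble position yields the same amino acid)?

5

Codon 1 CGC (Arg): third position 4-fold.
Codon 2 ACA (Thr): third position 4-fold.
Codon 3 AUG (Met): third position 1-fold.
Codon 4 UGC (Cys): third position 2-fold.
Codon 5 GUC (Val): third position 4-fold.
Codon 6 CUA (Leu): third position 4-fold.
Codon 7 ACC (Thr): third position 4-fold.
Codon 8 CAA (Gln): third position 2-fold.
Codon 9 UGG (Trp): third position 1-fold.
Four-fold degenerate third positions: 5.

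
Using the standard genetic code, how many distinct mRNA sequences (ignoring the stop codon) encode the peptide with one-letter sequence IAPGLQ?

Ile: 3 codons.
Ala: 4 codons.
Pro: 4 codons.
Gly: 4 codons.
Leu: 6 codons.
Gln: 2 codons.
3 × 4 × 4 × 4 × 6 × 2 = 2304.

2304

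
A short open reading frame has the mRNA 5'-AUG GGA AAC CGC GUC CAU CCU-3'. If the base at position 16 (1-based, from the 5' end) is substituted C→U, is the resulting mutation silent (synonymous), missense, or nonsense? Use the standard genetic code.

Position 16 falls in codon 6: CAU → His.
After the substitution the codon is UAU → Tyr.
His ≠ Tyr, so this is a missense mutation.

missense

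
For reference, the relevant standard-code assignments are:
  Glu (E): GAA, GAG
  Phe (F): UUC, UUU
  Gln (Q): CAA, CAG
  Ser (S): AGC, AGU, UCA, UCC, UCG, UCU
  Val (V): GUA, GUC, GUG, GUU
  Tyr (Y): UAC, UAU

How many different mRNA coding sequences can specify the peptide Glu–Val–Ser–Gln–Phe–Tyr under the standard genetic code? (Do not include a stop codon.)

384

Glu: 2 codons.
Val: 4 codons.
Ser: 6 codons.
Gln: 2 codons.
Phe: 2 codons.
Tyr: 2 codons.
2 × 4 × 6 × 2 × 2 × 2 = 384.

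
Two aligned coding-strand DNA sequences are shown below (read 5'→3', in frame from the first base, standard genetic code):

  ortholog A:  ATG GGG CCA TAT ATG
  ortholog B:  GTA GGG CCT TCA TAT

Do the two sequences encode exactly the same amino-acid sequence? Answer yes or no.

no

Codon 1: ATG Met / GTA Val — nonsynonymous.
Codon 2: GGG Gly / GGG Gly — identical.
Codon 3: CCA Pro / CCT Pro — synonymous.
Codon 4: TAT Tyr / TCA Ser — nonsynonymous.
Codon 5: ATG Met / TAT Tyr — nonsynonymous.
Nonsynonymous differences: 3 → different protein.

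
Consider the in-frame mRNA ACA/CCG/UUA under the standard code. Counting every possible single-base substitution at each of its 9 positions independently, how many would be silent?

Codon 1 (ACA, Thr): 3 synonymous substitutions.
Codon 2 (CCG, Pro): 3 synonymous substitutions.
Codon 3 (UUA, Leu): 2 synonymous substitutions.
Total: 3 + 3 + 2 = 8.

8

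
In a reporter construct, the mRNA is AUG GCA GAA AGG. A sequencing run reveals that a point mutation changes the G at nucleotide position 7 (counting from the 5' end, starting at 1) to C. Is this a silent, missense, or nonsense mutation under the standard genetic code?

missense

Position 7 falls in codon 3: GAA → Glu.
After the substitution the codon is CAA → Gln.
Glu ≠ Gln, so this is a missense mutation.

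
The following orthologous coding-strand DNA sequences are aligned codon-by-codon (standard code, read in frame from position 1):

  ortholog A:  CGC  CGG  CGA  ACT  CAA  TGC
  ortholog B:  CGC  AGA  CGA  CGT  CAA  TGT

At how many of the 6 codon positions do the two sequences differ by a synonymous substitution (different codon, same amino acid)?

2

Codon 1: CGC Arg / CGC Arg — identical.
Codon 2: CGG Arg / AGA Arg — synonymous.
Codon 3: CGA Arg / CGA Arg — identical.
Codon 4: ACT Thr / CGT Arg — nonsynonymous.
Codon 5: CAA Gln / CAA Gln — identical.
Codon 6: TGC Cys / TGT Cys — synonymous.
Synonymous differences: 2.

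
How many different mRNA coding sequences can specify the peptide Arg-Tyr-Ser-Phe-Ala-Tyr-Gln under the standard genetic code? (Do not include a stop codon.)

Arg: 6 codons.
Tyr: 2 codons.
Ser: 6 codons.
Phe: 2 codons.
Ala: 4 codons.
Tyr: 2 codons.
Gln: 2 codons.
6 × 2 × 6 × 2 × 4 × 2 × 2 = 2304.

2304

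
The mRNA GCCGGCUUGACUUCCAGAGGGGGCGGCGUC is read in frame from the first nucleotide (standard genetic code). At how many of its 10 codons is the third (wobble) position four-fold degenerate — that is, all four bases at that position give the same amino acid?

8

Codon 1 GCC (Ala): third position 4-fold.
Codon 2 GGC (Gly): third position 4-fold.
Codon 3 UUG (Leu): third position 2-fold.
Codon 4 ACU (Thr): third position 4-fold.
Codon 5 UCC (Ser): third position 4-fold.
Codon 6 AGA (Arg): third position 2-fold.
Codon 7 GGG (Gly): third position 4-fold.
Codon 8 GGC (Gly): third position 4-fold.
Codon 9 GGC (Gly): third position 4-fold.
Codon 10 GUC (Val): third position 4-fold.
Four-fold degenerate third positions: 8.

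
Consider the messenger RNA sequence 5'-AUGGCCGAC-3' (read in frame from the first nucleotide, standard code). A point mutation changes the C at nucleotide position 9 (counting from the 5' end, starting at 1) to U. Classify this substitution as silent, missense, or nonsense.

silent

Position 9 falls in codon 3: GAC → Asp.
After the substitution the codon is GAU → Asp.
Both encode Asp, so the change is synonymous.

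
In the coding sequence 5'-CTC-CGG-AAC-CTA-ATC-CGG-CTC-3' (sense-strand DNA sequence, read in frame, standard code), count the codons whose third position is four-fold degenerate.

Codon 1 CTC (Leu): third position 4-fold.
Codon 2 CGG (Arg): third position 4-fold.
Codon 3 AAC (Asn): third position 2-fold.
Codon 4 CTA (Leu): third position 4-fold.
Codon 5 ATC (Ile): third position 3-fold.
Codon 6 CGG (Arg): third position 4-fold.
Codon 7 CTC (Leu): third position 4-fold.
Four-fold degenerate third positions: 5.

5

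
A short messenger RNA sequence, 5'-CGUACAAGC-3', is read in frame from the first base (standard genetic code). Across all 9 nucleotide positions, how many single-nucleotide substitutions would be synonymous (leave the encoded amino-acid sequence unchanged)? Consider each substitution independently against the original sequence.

Codon 1 (CGU, Arg): 3 synonymous substitutions.
Codon 2 (ACA, Thr): 3 synonymous substitutions.
Codon 3 (AGC, Ser): 1 synonymous substitution.
Total: 3 + 3 + 1 = 7.

7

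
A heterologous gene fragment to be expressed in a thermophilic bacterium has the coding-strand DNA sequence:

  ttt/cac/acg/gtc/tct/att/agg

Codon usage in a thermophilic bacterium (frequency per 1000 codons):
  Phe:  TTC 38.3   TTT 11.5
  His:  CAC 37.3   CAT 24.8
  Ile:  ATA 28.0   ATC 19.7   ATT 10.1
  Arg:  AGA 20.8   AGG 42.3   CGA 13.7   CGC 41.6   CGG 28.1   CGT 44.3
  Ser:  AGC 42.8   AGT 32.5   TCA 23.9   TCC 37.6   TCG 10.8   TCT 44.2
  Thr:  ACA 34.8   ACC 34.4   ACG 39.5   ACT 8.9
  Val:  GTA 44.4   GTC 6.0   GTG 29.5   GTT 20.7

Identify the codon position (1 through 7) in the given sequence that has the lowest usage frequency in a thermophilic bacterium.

4

Codon 1 TTT (Phe): 11.5 per 1000.
Codon 2 CAC (His): 37.3 per 1000.
Codon 3 ACG (Thr): 39.5 per 1000.
Codon 4 GTC (Val): 6.0 per 1000.
Codon 5 TCT (Ser): 44.2 per 1000.
Codon 6 ATT (Ile): 10.1 per 1000.
Codon 7 AGG (Arg): 42.3 per 1000.
Lowest frequency is 6.0 at codon 4.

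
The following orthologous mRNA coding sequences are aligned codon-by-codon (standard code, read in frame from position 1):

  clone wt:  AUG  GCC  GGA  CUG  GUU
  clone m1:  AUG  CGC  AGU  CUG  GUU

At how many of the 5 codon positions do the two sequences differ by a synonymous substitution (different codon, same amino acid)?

0

Codon 1: AUG Met / AUG Met — identical.
Codon 2: GCC Ala / CGC Arg — nonsynonymous.
Codon 3: GGA Gly / AGU Ser — nonsynonymous.
Codon 4: CUG Leu / CUG Leu — identical.
Codon 5: GUU Val / GUU Val — identical.
Synonymous differences: 0.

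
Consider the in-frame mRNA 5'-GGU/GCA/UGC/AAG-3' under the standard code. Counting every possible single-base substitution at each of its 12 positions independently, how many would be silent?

Codon 1 (GGU, Gly): 3 synonymous substitutions.
Codon 2 (GCA, Ala): 3 synonymous substitutions.
Codon 3 (UGC, Cys): 1 synonymous substitution.
Codon 4 (AAG, Lys): 1 synonymous substitution.
Total: 3 + 3 + 1 + 1 = 8.

8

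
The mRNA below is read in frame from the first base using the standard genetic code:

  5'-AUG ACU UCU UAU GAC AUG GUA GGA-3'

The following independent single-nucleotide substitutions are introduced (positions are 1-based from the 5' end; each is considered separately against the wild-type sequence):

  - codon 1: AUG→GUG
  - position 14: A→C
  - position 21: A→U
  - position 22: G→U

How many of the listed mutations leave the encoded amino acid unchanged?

Codon 1: AUG (Met) → GUG (Val) — missense.
Codon 5: GAC (Asp) → GCC (Ala) — missense.
Codon 7: GUA (Val) → GUU (Val) — synonymous.
Codon 8: GGA (Gly) → UGA (Stop) — nonsense.
Synonymous: 1 of 4.

1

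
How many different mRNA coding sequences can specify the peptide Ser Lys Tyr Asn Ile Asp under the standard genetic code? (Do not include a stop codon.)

288

Ser: 6 codons.
Lys: 2 codons.
Tyr: 2 codons.
Asn: 2 codons.
Ile: 3 codons.
Asp: 2 codons.
6 × 2 × 2 × 2 × 3 × 2 = 288.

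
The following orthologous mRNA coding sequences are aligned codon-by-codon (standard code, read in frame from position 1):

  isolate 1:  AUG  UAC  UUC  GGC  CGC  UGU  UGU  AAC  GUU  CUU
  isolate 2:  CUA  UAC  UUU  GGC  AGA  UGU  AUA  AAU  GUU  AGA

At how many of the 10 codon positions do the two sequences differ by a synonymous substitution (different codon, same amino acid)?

Codon 1: AUG Met / CUA Leu — nonsynonymous.
Codon 2: UAC Tyr / UAC Tyr — identical.
Codon 3: UUC Phe / UUU Phe — synonymous.
Codon 4: GGC Gly / GGC Gly — identical.
Codon 5: CGC Arg / AGA Arg — synonymous.
Codon 6: UGU Cys / UGU Cys — identical.
Codon 7: UGU Cys / AUA Ile — nonsynonymous.
Codon 8: AAC Asn / AAU Asn — synonymous.
Codon 9: GUU Val / GUU Val — identical.
Codon 10: CUU Leu / AGA Arg — nonsynonymous.
Synonymous differences: 3.

3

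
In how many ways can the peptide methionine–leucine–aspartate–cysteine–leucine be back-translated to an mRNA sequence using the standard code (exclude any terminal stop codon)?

Met: 1 codon.
Leu: 6 codons.
Asp: 2 codons.
Cys: 2 codons.
Leu: 6 codons.
1 × 6 × 2 × 2 × 6 = 144.

144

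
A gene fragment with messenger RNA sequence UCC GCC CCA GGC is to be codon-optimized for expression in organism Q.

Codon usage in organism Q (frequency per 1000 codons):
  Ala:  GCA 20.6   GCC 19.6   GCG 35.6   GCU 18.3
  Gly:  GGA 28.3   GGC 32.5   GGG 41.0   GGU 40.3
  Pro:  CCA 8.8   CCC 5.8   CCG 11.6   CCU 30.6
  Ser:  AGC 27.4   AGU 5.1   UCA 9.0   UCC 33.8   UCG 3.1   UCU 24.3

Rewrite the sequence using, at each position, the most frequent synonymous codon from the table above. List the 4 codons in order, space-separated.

Codon 1 (Ser): best is UCC at 33.8.
Codon 2 (Ala): best is GCG at 35.6.
Codon 3 (Pro): best is CCU at 30.6.
Codon 4 (Gly): best is GGG at 41.0.

UCC GCG CCU GGG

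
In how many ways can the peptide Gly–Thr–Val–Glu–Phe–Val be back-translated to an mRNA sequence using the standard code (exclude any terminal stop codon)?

1024

Gly: 4 codons.
Thr: 4 codons.
Val: 4 codons.
Glu: 2 codons.
Phe: 2 codons.
Val: 4 codons.
4 × 4 × 4 × 2 × 2 × 4 = 1024.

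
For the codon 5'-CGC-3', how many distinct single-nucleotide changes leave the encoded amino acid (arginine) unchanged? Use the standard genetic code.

Position 1: none → 0 synonymous.
Position 2: none → 0 synonymous.
Position 3: CGU, CGA, CGG → 3 synonymous.
Total: 0 + 0 + 3 = 3.

3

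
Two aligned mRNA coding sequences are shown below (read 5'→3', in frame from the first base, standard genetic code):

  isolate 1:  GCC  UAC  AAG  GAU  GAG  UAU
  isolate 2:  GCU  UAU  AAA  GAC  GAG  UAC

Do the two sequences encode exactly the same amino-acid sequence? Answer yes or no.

yes

Codon 1: GCC Ala / GCU Ala — synonymous.
Codon 2: UAC Tyr / UAU Tyr — synonymous.
Codon 3: AAG Lys / AAA Lys — synonymous.
Codon 4: GAU Asp / GAC Asp — synonymous.
Codon 5: GAG Glu / GAG Glu — identical.
Codon 6: UAU Tyr / UAC Tyr — synonymous.
Nonsynonymous differences: 0 → same protein.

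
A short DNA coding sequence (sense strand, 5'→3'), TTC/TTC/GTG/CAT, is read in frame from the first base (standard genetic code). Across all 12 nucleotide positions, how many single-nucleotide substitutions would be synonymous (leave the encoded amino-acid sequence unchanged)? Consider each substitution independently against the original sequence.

Codon 1 (TTC, Phe): 1 synonymous substitution.
Codon 2 (TTC, Phe): 1 synonymous substitution.
Codon 3 (GTG, Val): 3 synonymous substitutions.
Codon 4 (CAT, His): 1 synonymous substitution.
Total: 1 + 1 + 3 + 1 = 6.

6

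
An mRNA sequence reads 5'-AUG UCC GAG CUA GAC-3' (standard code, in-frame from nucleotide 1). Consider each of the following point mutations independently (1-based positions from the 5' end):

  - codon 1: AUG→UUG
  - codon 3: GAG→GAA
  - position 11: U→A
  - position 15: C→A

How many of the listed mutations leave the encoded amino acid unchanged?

1

Codon 1: AUG (Met) → UUG (Leu) — missense.
Codon 3: GAG (Glu) → GAA (Glu) — synonymous.
Codon 4: CUA (Leu) → CAA (Gln) — missense.
Codon 5: GAC (Asp) → GAA (Glu) — missense.
Synonymous: 1 of 4.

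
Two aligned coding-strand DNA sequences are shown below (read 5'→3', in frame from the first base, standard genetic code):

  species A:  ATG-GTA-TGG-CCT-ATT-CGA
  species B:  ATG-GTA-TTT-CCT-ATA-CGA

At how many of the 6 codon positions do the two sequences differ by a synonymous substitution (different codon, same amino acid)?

1

Codon 1: ATG Met / ATG Met — identical.
Codon 2: GTA Val / GTA Val — identical.
Codon 3: TGG Trp / TTT Phe — nonsynonymous.
Codon 4: CCT Pro / CCT Pro — identical.
Codon 5: ATT Ile / ATA Ile — synonymous.
Codon 6: CGA Arg / CGA Arg — identical.
Synonymous differences: 1.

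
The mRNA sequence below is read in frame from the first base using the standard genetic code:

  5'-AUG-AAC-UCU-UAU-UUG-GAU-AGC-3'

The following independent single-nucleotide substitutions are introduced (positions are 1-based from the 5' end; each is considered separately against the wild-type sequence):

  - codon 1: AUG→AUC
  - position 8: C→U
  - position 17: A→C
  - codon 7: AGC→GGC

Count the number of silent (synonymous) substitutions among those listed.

Codon 1: AUG (Met) → AUC (Ile) — missense.
Codon 3: UCU (Ser) → UUU (Phe) — missense.
Codon 6: GAU (Asp) → GCU (Ala) — missense.
Codon 7: AGC (Ser) → GGC (Gly) — missense.
Synonymous: 0 of 4.

0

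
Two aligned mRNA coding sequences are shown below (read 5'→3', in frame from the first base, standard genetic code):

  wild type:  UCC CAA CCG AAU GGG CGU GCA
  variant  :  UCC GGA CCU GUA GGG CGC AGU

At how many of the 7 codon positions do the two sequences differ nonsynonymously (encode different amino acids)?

Codon 1: UCC Ser / UCC Ser — identical.
Codon 2: CAA Gln / GGA Gly — nonsynonymous.
Codon 3: CCG Pro / CCU Pro — synonymous.
Codon 4: AAU Asn / GUA Val — nonsynonymous.
Codon 5: GGG Gly / GGG Gly — identical.
Codon 6: CGU Arg / CGC Arg — synonymous.
Codon 7: GCA Ala / AGU Ser — nonsynonymous.
Nonsynonymous differences: 3.

3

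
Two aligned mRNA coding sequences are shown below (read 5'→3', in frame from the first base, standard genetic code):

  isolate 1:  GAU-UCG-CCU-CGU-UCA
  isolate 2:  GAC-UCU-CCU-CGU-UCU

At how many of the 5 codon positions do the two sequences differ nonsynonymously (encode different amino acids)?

0

Codon 1: GAU Asp / GAC Asp — synonymous.
Codon 2: UCG Ser / UCU Ser — synonymous.
Codon 3: CCU Pro / CCU Pro — identical.
Codon 4: CGU Arg / CGU Arg — identical.
Codon 5: UCA Ser / UCU Ser — synonymous.
Nonsynonymous differences: 0.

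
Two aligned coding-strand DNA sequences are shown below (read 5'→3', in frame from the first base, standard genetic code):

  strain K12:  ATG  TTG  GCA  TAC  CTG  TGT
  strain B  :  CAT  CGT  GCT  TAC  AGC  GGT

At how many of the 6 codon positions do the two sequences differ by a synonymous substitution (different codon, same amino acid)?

1

Codon 1: ATG Met / CAT His — nonsynonymous.
Codon 2: TTG Leu / CGT Arg — nonsynonymous.
Codon 3: GCA Ala / GCT Ala — synonymous.
Codon 4: TAC Tyr / TAC Tyr — identical.
Codon 5: CTG Leu / AGC Ser — nonsynonymous.
Codon 6: TGT Cys / GGT Gly — nonsynonymous.
Synonymous differences: 1.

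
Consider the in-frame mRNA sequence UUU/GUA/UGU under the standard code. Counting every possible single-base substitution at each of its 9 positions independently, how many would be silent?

Codon 1 (UUU, Phe): 1 synonymous substitution.
Codon 2 (GUA, Val): 3 synonymous substitutions.
Codon 3 (UGU, Cys): 1 synonymous substitution.
Total: 1 + 3 + 1 = 5.

5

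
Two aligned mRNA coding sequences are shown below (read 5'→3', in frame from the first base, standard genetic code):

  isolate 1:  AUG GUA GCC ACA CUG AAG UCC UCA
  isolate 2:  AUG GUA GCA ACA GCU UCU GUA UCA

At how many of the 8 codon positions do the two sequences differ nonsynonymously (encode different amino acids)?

Codon 1: AUG Met / AUG Met — identical.
Codon 2: GUA Val / GUA Val — identical.
Codon 3: GCC Ala / GCA Ala — synonymous.
Codon 4: ACA Thr / ACA Thr — identical.
Codon 5: CUG Leu / GCU Ala — nonsynonymous.
Codon 6: AAG Lys / UCU Ser — nonsynonymous.
Codon 7: UCC Ser / GUA Val — nonsynonymous.
Codon 8: UCA Ser / UCA Ser — identical.
Nonsynonymous differences: 3.

3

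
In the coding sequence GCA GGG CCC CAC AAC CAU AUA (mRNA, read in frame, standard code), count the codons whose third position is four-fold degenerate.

Codon 1 GCA (Ala): third position 4-fold.
Codon 2 GGG (Gly): third position 4-fold.
Codon 3 CCC (Pro): third position 4-fold.
Codon 4 CAC (His): third position 2-fold.
Codon 5 AAC (Asn): third position 2-fold.
Codon 6 CAU (His): third position 2-fold.
Codon 7 AUA (Ile): third position 3-fold.
Four-fold degenerate third positions: 3.

3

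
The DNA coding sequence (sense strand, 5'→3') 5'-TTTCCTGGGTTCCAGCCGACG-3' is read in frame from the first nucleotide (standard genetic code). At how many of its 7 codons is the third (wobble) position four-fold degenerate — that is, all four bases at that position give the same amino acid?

Codon 1 TTT (Phe): third position 2-fold.
Codon 2 CCT (Pro): third position 4-fold.
Codon 3 GGG (Gly): third position 4-fold.
Codon 4 TTC (Phe): third position 2-fold.
Codon 5 CAG (Gln): third position 2-fold.
Codon 6 CCG (Pro): third position 4-fold.
Codon 7 ACG (Thr): third position 4-fold.
Four-fold degenerate third positions: 4.

4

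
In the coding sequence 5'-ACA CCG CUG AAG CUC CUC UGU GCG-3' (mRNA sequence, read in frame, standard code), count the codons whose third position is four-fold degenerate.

6

Codon 1 ACA (Thr): third position 4-fold.
Codon 2 CCG (Pro): third position 4-fold.
Codon 3 CUG (Leu): third position 4-fold.
Codon 4 AAG (Lys): third position 2-fold.
Codon 5 CUC (Leu): third position 4-fold.
Codon 6 CUC (Leu): third position 4-fold.
Codon 7 UGU (Cys): third position 2-fold.
Codon 8 GCG (Ala): third position 4-fold.
Four-fold degenerate third positions: 6.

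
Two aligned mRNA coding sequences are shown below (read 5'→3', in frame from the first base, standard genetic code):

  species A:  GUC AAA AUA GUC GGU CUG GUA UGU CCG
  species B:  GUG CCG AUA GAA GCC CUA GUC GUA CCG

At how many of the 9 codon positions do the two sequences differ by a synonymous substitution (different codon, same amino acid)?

3

Codon 1: GUC Val / GUG Val — synonymous.
Codon 2: AAA Lys / CCG Pro — nonsynonymous.
Codon 3: AUA Ile / AUA Ile — identical.
Codon 4: GUC Val / GAA Glu — nonsynonymous.
Codon 5: GGU Gly / GCC Ala — nonsynonymous.
Codon 6: CUG Leu / CUA Leu — synonymous.
Codon 7: GUA Val / GUC Val — synonymous.
Codon 8: UGU Cys / GUA Val — nonsynonymous.
Codon 9: CCG Pro / CCG Pro — identical.
Synonymous differences: 3.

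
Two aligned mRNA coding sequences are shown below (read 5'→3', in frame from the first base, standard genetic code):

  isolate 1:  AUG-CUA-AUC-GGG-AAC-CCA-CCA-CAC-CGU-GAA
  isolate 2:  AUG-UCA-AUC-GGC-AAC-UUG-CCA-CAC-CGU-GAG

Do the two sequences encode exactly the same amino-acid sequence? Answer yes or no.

no

Codon 1: AUG Met / AUG Met — identical.
Codon 2: CUA Leu / UCA Ser — nonsynonymous.
Codon 3: AUC Ile / AUC Ile — identical.
Codon 4: GGG Gly / GGC Gly — synonymous.
Codon 5: AAC Asn / AAC Asn — identical.
Codon 6: CCA Pro / UUG Leu — nonsynonymous.
Codon 7: CCA Pro / CCA Pro — identical.
Codon 8: CAC His / CAC His — identical.
Codon 9: CGU Arg / CGU Arg — identical.
Codon 10: GAA Glu / GAG Glu — synonymous.
Nonsynonymous differences: 2 → different protein.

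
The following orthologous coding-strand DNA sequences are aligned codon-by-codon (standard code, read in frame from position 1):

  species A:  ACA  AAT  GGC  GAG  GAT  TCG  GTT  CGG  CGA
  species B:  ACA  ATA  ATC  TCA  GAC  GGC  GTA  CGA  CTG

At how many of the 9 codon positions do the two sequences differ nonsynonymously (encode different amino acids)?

5

Codon 1: ACA Thr / ACA Thr — identical.
Codon 2: AAT Asn / ATA Ile — nonsynonymous.
Codon 3: GGC Gly / ATC Ile — nonsynonymous.
Codon 4: GAG Glu / TCA Ser — nonsynonymous.
Codon 5: GAT Asp / GAC Asp — synonymous.
Codon 6: TCG Ser / GGC Gly — nonsynonymous.
Codon 7: GTT Val / GTA Val — synonymous.
Codon 8: CGG Arg / CGA Arg — synonymous.
Codon 9: CGA Arg / CTG Leu — nonsynonymous.
Nonsynonymous differences: 5.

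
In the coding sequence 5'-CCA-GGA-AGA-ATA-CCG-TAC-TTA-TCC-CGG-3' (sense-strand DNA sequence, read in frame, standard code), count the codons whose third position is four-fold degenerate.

Codon 1 CCA (Pro): third position 4-fold.
Codon 2 GGA (Gly): third position 4-fold.
Codon 3 AGA (Arg): third position 2-fold.
Codon 4 ATA (Ile): third position 3-fold.
Codon 5 CCG (Pro): third position 4-fold.
Codon 6 TAC (Tyr): third position 2-fold.
Codon 7 TTA (Leu): third position 2-fold.
Codon 8 TCC (Ser): third position 4-fold.
Codon 9 CGG (Arg): third position 4-fold.
Four-fold degenerate third positions: 5.

5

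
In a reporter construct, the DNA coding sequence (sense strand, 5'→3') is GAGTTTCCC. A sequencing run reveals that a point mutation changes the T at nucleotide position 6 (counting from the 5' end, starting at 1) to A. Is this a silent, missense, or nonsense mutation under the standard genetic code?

missense

Position 6 falls in codon 2: TTT → Phe.
After the substitution the codon is TTA → Leu.
Phe ≠ Leu, so this is a missense mutation.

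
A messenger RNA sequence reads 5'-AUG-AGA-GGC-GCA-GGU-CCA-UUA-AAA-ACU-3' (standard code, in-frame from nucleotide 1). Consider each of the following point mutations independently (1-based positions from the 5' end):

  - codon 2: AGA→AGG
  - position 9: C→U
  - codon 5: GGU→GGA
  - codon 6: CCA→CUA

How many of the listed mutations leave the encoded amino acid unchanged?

3

Codon 2: AGA (Arg) → AGG (Arg) — synonymous.
Codon 3: GGC (Gly) → GGU (Gly) — synonymous.
Codon 5: GGU (Gly) → GGA (Gly) — synonymous.
Codon 6: CCA (Pro) → CUA (Leu) — missense.
Synonymous: 3 of 4.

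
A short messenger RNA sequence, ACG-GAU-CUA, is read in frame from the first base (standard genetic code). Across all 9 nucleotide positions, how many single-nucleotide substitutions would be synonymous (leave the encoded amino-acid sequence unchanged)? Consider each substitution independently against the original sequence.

8

Codon 1 (ACG, Thr): 3 synonymous substitutions.
Codon 2 (GAU, Asp): 1 synonymous substitution.
Codon 3 (CUA, Leu): 4 synonymous substitutions.
Total: 3 + 1 + 4 = 8.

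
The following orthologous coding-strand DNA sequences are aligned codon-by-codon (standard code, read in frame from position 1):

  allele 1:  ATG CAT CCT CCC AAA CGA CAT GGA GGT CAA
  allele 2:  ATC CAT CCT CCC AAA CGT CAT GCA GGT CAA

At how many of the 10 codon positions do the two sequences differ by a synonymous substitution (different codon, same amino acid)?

1

Codon 1: ATG Met / ATC Ile — nonsynonymous.
Codon 2: CAT His / CAT His — identical.
Codon 3: CCT Pro / CCT Pro — identical.
Codon 4: CCC Pro / CCC Pro — identical.
Codon 5: AAA Lys / AAA Lys — identical.
Codon 6: CGA Arg / CGT Arg — synonymous.
Codon 7: CAT His / CAT His — identical.
Codon 8: GGA Gly / GCA Ala — nonsynonymous.
Codon 9: GGT Gly / GGT Gly — identical.
Codon 10: CAA Gln / CAA Gln — identical.
Synonymous differences: 1.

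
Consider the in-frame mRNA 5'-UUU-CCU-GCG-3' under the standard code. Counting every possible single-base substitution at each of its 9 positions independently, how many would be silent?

7

Codon 1 (UUU, Phe): 1 synonymous substitution.
Codon 2 (CCU, Pro): 3 synonymous substitutions.
Codon 3 (GCG, Ala): 3 synonymous substitutions.
Total: 1 + 3 + 3 = 7.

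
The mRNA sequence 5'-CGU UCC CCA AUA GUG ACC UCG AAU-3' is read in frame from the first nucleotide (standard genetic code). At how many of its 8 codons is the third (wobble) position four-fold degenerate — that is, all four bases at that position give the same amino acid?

Codon 1 CGU (Arg): third position 4-fold.
Codon 2 UCC (Ser): third position 4-fold.
Codon 3 CCA (Pro): third position 4-fold.
Codon 4 AUA (Ile): third position 3-fold.
Codon 5 GUG (Val): third position 4-fold.
Codon 6 ACC (Thr): third position 4-fold.
Codon 7 UCG (Ser): third position 4-fold.
Codon 8 AAU (Asn): third position 2-fold.
Four-fold degenerate third positions: 6.

6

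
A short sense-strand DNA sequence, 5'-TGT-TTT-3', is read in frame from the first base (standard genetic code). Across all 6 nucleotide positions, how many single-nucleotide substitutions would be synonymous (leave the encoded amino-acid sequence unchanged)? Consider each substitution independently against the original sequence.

2

Codon 1 (TGT, Cys): 1 synonymous substitution.
Codon 2 (TTT, Phe): 1 synonymous substitution.
Total: 1 + 1 = 2.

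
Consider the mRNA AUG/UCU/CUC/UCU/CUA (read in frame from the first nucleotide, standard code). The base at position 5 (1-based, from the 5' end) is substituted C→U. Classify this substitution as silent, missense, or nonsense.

missense

Position 5 falls in codon 2: UCU → Ser.
After the substitution the codon is UUU → Phe.
Ser ≠ Phe, so this is a missense mutation.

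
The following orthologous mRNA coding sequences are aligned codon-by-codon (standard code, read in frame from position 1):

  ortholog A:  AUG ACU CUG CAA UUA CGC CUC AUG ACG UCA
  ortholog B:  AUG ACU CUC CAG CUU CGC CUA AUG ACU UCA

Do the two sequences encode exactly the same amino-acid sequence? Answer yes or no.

yes

Codon 1: AUG Met / AUG Met — identical.
Codon 2: ACU Thr / ACU Thr — identical.
Codon 3: CUG Leu / CUC Leu — synonymous.
Codon 4: CAA Gln / CAG Gln — synonymous.
Codon 5: UUA Leu / CUU Leu — synonymous.
Codon 6: CGC Arg / CGC Arg — identical.
Codon 7: CUC Leu / CUA Leu — synonymous.
Codon 8: AUG Met / AUG Met — identical.
Codon 9: ACG Thr / ACU Thr — synonymous.
Codon 10: UCA Ser / UCA Ser — identical.
Nonsynonymous differences: 0 → same protein.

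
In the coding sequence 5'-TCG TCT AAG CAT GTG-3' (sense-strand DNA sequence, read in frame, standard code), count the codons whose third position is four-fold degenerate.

Codon 1 TCG (Ser): third position 4-fold.
Codon 2 TCT (Ser): third position 4-fold.
Codon 3 AAG (Lys): third position 2-fold.
Codon 4 CAT (His): third position 2-fold.
Codon 5 GTG (Val): third position 4-fold.
Four-fold degenerate third positions: 3.

3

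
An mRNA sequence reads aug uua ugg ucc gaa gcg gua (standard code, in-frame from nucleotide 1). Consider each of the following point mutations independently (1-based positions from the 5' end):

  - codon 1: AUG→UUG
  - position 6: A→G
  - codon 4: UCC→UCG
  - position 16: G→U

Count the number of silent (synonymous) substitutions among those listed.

Codon 1: AUG (Met) → UUG (Leu) — missense.
Codon 2: UUA (Leu) → UUG (Leu) — synonymous.
Codon 4: UCC (Ser) → UCG (Ser) — synonymous.
Codon 6: GCG (Ala) → UCG (Ser) — missense.
Synonymous: 2 of 4.

2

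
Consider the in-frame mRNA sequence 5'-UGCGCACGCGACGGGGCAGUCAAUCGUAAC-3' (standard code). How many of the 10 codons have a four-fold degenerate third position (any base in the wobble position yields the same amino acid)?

6

Codon 1 UGC (Cys): third position 2-fold.
Codon 2 GCA (Ala): third position 4-fold.
Codon 3 CGC (Arg): third position 4-fold.
Codon 4 GAC (Asp): third position 2-fold.
Codon 5 GGG (Gly): third position 4-fold.
Codon 6 GCA (Ala): third position 4-fold.
Codon 7 GUC (Val): third position 4-fold.
Codon 8 AAU (Asn): third position 2-fold.
Codon 9 CGU (Arg): third position 4-fold.
Codon 10 AAC (Asn): third position 2-fold.
Four-fold degenerate third positions: 6.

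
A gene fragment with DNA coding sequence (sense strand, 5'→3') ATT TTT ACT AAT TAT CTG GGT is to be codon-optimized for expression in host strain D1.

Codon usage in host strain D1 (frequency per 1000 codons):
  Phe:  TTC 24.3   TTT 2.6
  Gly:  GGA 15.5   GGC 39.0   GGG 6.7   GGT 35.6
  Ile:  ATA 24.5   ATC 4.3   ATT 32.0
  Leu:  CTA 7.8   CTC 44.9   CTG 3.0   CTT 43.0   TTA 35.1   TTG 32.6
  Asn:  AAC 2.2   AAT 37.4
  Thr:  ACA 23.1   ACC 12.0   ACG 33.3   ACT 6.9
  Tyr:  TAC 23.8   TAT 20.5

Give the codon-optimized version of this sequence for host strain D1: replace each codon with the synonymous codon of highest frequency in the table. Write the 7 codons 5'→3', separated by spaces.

Codon 1 (Ile): best is ATT at 32.0.
Codon 2 (Phe): best is TTC at 24.3.
Codon 3 (Thr): best is ACG at 33.3.
Codon 4 (Asn): best is AAT at 37.4.
Codon 5 (Tyr): best is TAC at 23.8.
Codon 6 (Leu): best is CTC at 44.9.
Codon 7 (Gly): best is GGC at 39.0.

ATT TTC ACG AAT TAC CTC GGC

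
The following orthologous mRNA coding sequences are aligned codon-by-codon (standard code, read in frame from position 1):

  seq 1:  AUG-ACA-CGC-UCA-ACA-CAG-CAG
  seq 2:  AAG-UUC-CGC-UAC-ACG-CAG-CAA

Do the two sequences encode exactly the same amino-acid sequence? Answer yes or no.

Codon 1: AUG Met / AAG Lys — nonsynonymous.
Codon 2: ACA Thr / UUC Phe — nonsynonymous.
Codon 3: CGC Arg / CGC Arg — identical.
Codon 4: UCA Ser / UAC Tyr — nonsynonymous.
Codon 5: ACA Thr / ACG Thr — synonymous.
Codon 6: CAG Gln / CAG Gln — identical.
Codon 7: CAG Gln / CAA Gln — synonymous.
Nonsynonymous differences: 3 → different protein.

no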